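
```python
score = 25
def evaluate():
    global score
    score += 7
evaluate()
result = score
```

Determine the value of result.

Step 1: score = 25 globally.
Step 2: evaluate() modifies global score: score += 7 = 32.
Step 3: result = 32

The answer is 32.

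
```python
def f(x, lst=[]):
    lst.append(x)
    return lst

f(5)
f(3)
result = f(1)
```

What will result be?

Step 1: Mutable default argument gotcha! The list [] is created once.
Step 2: Each call appends to the SAME list: [5], [5, 3], [5, 3, 1].
Step 3: result = [5, 3, 1]

The answer is [5, 3, 1].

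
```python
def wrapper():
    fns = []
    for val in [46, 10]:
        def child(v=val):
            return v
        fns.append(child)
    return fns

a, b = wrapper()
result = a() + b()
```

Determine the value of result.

Step 1: Default argument v=val captures val at each iteration.
Step 2: a() returns 46 (captured at first iteration), b() returns 10 (captured at second).
Step 3: result = 46 + 10 = 56

The answer is 56.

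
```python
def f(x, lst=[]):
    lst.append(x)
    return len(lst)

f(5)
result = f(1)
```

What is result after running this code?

Step 1: Mutable default list persists between calls.
Step 2: First call: lst = [5], len = 1. Second call: lst = [5, 1], len = 2.
Step 3: result = 2

The answer is 2.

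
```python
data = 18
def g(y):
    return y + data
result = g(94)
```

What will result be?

Step 1: data = 18 is defined globally.
Step 2: g(94) uses parameter y = 94 and looks up data from global scope = 18.
Step 3: result = 94 + 18 = 112

The answer is 112.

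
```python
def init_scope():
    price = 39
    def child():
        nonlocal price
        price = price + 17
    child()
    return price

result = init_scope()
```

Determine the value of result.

Step 1: init_scope() sets price = 39.
Step 2: child() uses nonlocal to modify price in init_scope's scope: price = 39 + 17 = 56.
Step 3: init_scope() returns the modified price = 56

The answer is 56.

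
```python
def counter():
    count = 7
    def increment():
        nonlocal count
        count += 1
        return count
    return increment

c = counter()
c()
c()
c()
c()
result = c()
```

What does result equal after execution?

Step 1: counter() creates closure with count = 7.
Step 2: Each c() call increments count via nonlocal. After 5 calls: 7 + 5 = 12.
Step 3: result = 12

The answer is 12.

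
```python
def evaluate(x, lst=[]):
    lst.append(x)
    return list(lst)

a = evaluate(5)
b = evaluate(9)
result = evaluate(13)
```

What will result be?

Step 1: Default list is shared. list() creates copies for return values.
Step 2: Internal list grows: [5] -> [5, 9] -> [5, 9, 13].
Step 3: result = [5, 9, 13]

The answer is [5, 9, 13].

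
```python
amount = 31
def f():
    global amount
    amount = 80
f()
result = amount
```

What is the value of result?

Step 1: amount = 31 globally.
Step 2: f() declares global amount and sets it to 80.
Step 3: After f(), global amount = 80. result = 80

The answer is 80.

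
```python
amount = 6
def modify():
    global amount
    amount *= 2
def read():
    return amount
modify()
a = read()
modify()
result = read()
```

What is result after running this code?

Step 1: amount = 6.
Step 2: First modify(): amount = 6 * 2 = 12.
Step 3: Second modify(): amount = 12 * 2 = 24.
Step 4: read() returns 24

The answer is 24.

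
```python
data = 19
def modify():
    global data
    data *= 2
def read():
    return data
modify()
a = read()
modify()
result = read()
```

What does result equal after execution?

Step 1: data = 19.
Step 2: First modify(): data = 19 * 2 = 38.
Step 3: Second modify(): data = 38 * 2 = 76.
Step 4: read() returns 76

The answer is 76.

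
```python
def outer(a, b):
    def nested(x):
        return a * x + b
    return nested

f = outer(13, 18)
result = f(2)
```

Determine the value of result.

Step 1: outer(13, 18) captures a = 13, b = 18.
Step 2: f(2) computes 13 * 2 + 18 = 44.
Step 3: result = 44

The answer is 44.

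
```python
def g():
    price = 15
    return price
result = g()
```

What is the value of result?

Step 1: g() defines price = 15 in its local scope.
Step 2: return price finds the local variable price = 15.
Step 3: result = 15

The answer is 15.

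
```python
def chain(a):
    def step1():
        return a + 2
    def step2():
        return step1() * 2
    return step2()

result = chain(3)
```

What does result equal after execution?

Step 1: chain(3) captures a = 3.
Step 2: step2() calls step1() which returns 3 + 2 = 5.
Step 3: step2() returns 5 * 2 = 10

The answer is 10.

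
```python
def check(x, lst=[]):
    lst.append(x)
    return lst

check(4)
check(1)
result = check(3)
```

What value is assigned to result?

Step 1: Mutable default argument gotcha! The list [] is created once.
Step 2: Each call appends to the SAME list: [4], [4, 1], [4, 1, 3].
Step 3: result = [4, 1, 3]

The answer is [4, 1, 3].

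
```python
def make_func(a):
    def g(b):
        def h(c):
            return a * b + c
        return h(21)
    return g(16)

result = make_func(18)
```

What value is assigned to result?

Step 1: a = 18, b = 16, c = 21.
Step 2: h() computes a * b + c = 18 * 16 + 21 = 309.
Step 3: result = 309

The answer is 309.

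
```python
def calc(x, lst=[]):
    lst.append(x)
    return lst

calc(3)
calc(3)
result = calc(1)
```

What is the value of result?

Step 1: Mutable default argument gotcha! The list [] is created once.
Step 2: Each call appends to the SAME list: [3], [3, 3], [3, 3, 1].
Step 3: result = [3, 3, 1]

The answer is [3, 3, 1].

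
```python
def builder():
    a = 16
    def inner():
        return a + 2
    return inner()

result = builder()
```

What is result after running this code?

Step 1: builder() defines a = 16.
Step 2: inner() reads a = 16 from enclosing scope, returns 16 + 2 = 18.
Step 3: result = 18

The answer is 18.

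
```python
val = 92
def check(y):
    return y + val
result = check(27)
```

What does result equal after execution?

Step 1: val = 92 is defined globally.
Step 2: check(27) uses parameter y = 27 and looks up val from global scope = 92.
Step 3: result = 27 + 92 = 119

The answer is 119.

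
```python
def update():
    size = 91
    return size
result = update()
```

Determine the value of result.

Step 1: update() defines size = 91 in its local scope.
Step 2: return size finds the local variable size = 91.
Step 3: result = 91

The answer is 91.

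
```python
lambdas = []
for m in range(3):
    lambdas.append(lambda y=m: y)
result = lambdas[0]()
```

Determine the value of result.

Step 1: Default argument y=m captures m's value at each iteration.
Step 2: lambdas[0] captured y = 0 when m was 0.
Step 3: result = 0

The answer is 0.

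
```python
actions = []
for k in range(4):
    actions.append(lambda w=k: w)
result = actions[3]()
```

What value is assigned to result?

Step 1: Default argument w=k captures k's value at each iteration.
Step 2: actions[3] captured w = 3 when k was 3.
Step 3: result = 3

The answer is 3.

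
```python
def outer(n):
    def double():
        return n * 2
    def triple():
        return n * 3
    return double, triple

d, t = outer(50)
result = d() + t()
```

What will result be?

Step 1: Both closures capture the same n = 50.
Step 2: d() = 50 * 2 = 100, t() = 50 * 3 = 150.
Step 3: result = 100 + 150 = 250

The answer is 250.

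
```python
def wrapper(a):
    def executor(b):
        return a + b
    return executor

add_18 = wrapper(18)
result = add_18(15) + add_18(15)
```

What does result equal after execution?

Step 1: add_18 captures a = 18.
Step 2: add_18(15) = 18 + 15 = 33, called twice.
Step 3: result = 33 + 33 = 66

The answer is 66.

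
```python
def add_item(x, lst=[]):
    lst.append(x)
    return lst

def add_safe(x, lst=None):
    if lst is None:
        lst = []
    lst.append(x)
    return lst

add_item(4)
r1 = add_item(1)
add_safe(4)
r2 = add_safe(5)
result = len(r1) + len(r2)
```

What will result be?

Step 1: add_item shares mutable default: after 2 calls, lst = [4, 1], len = 2.
Step 2: add_safe creates fresh list each time: r2 = [5], len = 1.
Step 3: result = 2 + 1 = 3

The answer is 3.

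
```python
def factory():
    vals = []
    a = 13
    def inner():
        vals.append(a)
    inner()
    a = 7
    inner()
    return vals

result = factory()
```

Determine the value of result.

Step 1: a = 13. inner() appends current a to vals.
Step 2: First inner(): appends 13. Then a = 7.
Step 3: Second inner(): appends 7 (closure sees updated a). result = [13, 7]

The answer is [13, 7].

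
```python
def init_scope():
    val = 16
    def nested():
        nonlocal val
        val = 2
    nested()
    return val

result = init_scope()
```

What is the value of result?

Step 1: init_scope() sets val = 16.
Step 2: nested() uses nonlocal to reassign val = 2.
Step 3: result = 2

The answer is 2.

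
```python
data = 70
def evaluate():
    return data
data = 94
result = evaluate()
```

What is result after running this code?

Step 1: data is first set to 70, then reassigned to 94.
Step 2: evaluate() is called after the reassignment, so it looks up the current global data = 94.
Step 3: result = 94

The answer is 94.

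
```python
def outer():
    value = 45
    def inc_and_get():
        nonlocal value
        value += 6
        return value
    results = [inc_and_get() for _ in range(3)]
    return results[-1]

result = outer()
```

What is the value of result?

Step 1: value = 45.
Step 2: Three calls to inc_and_get(), each adding 6.
Step 3: Last value = 45 + 6 * 3 = 63

The answer is 63.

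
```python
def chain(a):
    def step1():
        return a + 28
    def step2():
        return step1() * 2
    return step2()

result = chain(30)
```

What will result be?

Step 1: chain(30) captures a = 30.
Step 2: step2() calls step1() which returns 30 + 28 = 58.
Step 3: step2() returns 58 * 2 = 116

The answer is 116.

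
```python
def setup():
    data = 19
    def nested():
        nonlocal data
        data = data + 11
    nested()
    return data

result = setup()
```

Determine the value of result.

Step 1: setup() sets data = 19.
Step 2: nested() uses nonlocal to modify data in setup's scope: data = 19 + 11 = 30.
Step 3: setup() returns the modified data = 30

The answer is 30.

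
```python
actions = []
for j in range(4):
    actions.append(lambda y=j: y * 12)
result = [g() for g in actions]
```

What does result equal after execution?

Step 1: Default arg y=j captures j at each iteration.
Step 2: actions[k] has y defaulting to k, returns k * 12.
Step 3: result = [0, 12, 24, 36]

The answer is [0, 12, 24, 36].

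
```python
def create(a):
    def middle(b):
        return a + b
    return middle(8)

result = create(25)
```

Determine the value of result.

Step 1: create(25) passes a = 25.
Step 2: middle(8) has b = 8, reads a = 25 from enclosing.
Step 3: result = 25 + 8 = 33

The answer is 33.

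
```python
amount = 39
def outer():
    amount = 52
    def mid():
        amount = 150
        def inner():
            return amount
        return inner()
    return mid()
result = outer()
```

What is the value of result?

Step 1: Three levels of shadowing: global 39, outer 52, mid 150.
Step 2: inner() finds amount = 150 in enclosing mid() scope.
Step 3: result = 150

The answer is 150.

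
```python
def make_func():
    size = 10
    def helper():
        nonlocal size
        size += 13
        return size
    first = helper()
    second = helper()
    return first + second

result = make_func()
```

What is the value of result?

Step 1: size starts at 10.
Step 2: First call: size = 10 + 13 = 23, returns 23.
Step 3: Second call: size = 23 + 13 = 36, returns 36.
Step 4: result = 23 + 36 = 59

The answer is 59.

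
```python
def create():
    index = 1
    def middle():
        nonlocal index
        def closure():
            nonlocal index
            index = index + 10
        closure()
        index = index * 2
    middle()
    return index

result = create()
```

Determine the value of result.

Step 1: index = 1.
Step 2: closure() adds 10: index = 1 + 10 = 11.
Step 3: middle() doubles: index = 11 * 2 = 22.
Step 4: result = 22

The answer is 22.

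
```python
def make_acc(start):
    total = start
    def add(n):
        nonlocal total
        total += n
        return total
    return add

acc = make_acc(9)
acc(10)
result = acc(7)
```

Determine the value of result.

Step 1: make_acc(9) creates closure with total = 9.
Step 2: First acc(10): total = 9 + 10 = 19.
Step 3: Second acc(7): total = 19 + 7 = 26. result = 26

The answer is 26.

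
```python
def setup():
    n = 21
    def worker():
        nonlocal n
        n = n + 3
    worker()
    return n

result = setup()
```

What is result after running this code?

Step 1: setup() sets n = 21.
Step 2: worker() uses nonlocal to modify n in setup's scope: n = 21 + 3 = 24.
Step 3: setup() returns the modified n = 24

The answer is 24.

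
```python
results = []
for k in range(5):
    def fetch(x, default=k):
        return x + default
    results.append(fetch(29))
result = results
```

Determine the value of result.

Step 1: Default argument default=k is evaluated at function definition time.
Step 2: Each iteration creates fetch with default = current k value.
Step 3: fetch(29) returns 29 + default. results = [29, 30, 31, 32, 33]

The answer is [29, 30, 31, 32, 33].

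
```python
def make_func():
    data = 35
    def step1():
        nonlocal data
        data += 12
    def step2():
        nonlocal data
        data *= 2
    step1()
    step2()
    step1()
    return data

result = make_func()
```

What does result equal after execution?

Step 1: data = 35.
Step 2: step1(): data = 35 + 12 = 47.
Step 3: step2(): data = 47 * 2 = 94.
Step 4: step1(): data = 94 + 12 = 106. result = 106

The answer is 106.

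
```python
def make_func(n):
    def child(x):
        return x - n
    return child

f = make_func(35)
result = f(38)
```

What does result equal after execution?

Step 1: make_func(35) creates a closure capturing n = 35.
Step 2: f(38) computes 38 - 35 = 3.
Step 3: result = 3

The answer is 3.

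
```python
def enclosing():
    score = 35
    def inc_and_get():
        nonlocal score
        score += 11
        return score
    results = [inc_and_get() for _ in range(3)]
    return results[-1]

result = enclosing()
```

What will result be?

Step 1: score = 35.
Step 2: Three calls to inc_and_get(), each adding 11.
Step 3: Last value = 35 + 11 * 3 = 68

The answer is 68.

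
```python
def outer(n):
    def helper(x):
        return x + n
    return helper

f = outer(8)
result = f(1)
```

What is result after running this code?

Step 1: outer(8) creates a closure that captures n = 8.
Step 2: f(1) calls the closure with x = 1, returning 1 + 8 = 9.
Step 3: result = 9

The answer is 9.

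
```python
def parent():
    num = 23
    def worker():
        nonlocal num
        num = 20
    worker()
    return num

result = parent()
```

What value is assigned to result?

Step 1: parent() sets num = 23.
Step 2: worker() uses nonlocal to reassign num = 20.
Step 3: result = 20

The answer is 20.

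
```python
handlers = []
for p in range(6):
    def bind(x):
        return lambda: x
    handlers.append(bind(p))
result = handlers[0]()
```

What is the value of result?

Step 1: bind(p) creates a new scope capturing x = p at call time.
Step 2: handlers[0] = bind(0), so its lambda captures x = 0.
Step 3: result = 0 (closure factory fixes late binding)

The answer is 0.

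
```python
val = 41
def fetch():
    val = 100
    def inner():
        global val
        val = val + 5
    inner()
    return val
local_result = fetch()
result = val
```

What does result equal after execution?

Step 1: Global val = 41. fetch() creates local val = 100.
Step 2: inner() declares global val and adds 5: global val = 41 + 5 = 46.
Step 3: fetch() returns its local val = 100 (unaffected by inner).
Step 4: result = global val = 46

The answer is 46.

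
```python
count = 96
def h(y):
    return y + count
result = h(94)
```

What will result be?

Step 1: count = 96 is defined globally.
Step 2: h(94) uses parameter y = 94 and looks up count from global scope = 96.
Step 3: result = 94 + 96 = 190

The answer is 190.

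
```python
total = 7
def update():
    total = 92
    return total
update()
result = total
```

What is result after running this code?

Step 1: total = 7 globally.
Step 2: update() creates a LOCAL total = 92 (no global keyword!).
Step 3: The global total is unchanged. result = 7

The answer is 7.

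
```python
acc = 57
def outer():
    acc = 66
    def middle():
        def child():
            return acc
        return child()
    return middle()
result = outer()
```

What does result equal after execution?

Step 1: outer() defines acc = 66. middle() and child() have no local acc.
Step 2: child() checks local (none), enclosing middle() (none), enclosing outer() and finds acc = 66.
Step 3: result = 66

The answer is 66.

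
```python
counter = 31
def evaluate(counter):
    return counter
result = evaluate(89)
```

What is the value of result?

Step 1: Global counter = 31.
Step 2: evaluate(89) takes parameter counter = 89, which shadows the global.
Step 3: result = 89

The answer is 89.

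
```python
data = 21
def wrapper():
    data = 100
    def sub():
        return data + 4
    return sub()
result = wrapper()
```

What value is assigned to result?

Step 1: wrapper() shadows global data with data = 100.
Step 2: sub() finds data = 100 in enclosing scope, computes 100 + 4 = 104.
Step 3: result = 104

The answer is 104.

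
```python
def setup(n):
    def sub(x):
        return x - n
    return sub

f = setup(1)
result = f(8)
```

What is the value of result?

Step 1: setup(1) creates a closure capturing n = 1.
Step 2: f(8) computes 8 - 1 = 7.
Step 3: result = 7

The answer is 7.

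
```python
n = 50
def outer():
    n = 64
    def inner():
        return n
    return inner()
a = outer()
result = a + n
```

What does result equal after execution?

Step 1: outer() has local n = 64. inner() reads from enclosing.
Step 2: outer() returns 64. Global n = 50 unchanged.
Step 3: result = 64 + 50 = 114

The answer is 114.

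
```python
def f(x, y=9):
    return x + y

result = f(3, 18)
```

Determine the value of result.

Step 1: f(3, 18) overrides default y with 18.
Step 2: Returns 3 + 18 = 21.
Step 3: result = 21

The answer is 21.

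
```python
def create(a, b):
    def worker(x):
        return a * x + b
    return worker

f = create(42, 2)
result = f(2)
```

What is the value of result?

Step 1: create(42, 2) captures a = 42, b = 2.
Step 2: f(2) computes 42 * 2 + 2 = 86.
Step 3: result = 86

The answer is 86.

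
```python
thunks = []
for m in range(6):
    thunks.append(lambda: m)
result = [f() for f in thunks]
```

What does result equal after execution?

Step 1: All 6 lambdas share the same variable m.
Step 2: After the loop, m = 5.
Step 3: Each call returns 5. result = [5, 5, 5, 5, 5, 5]

The answer is [5, 5, 5, 5, 5, 5].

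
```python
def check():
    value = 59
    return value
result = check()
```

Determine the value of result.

Step 1: check() defines value = 59 in its local scope.
Step 2: return value finds the local variable value = 59.
Step 3: result = 59

The answer is 59.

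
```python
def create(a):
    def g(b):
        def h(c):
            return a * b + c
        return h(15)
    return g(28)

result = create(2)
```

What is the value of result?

Step 1: a = 2, b = 28, c = 15.
Step 2: h() computes a * b + c = 2 * 28 + 15 = 71.
Step 3: result = 71

The answer is 71.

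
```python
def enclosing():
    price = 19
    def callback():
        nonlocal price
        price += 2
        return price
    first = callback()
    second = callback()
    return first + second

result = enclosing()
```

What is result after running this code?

Step 1: price starts at 19.
Step 2: First call: price = 19 + 2 = 21, returns 21.
Step 3: Second call: price = 21 + 2 = 23, returns 23.
Step 4: result = 21 + 23 = 44

The answer is 44.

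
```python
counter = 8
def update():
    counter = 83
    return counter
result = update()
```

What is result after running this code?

Step 1: Global counter = 8.
Step 2: update() creates local counter = 83, shadowing the global.
Step 3: Returns local counter = 83. result = 83

The answer is 83.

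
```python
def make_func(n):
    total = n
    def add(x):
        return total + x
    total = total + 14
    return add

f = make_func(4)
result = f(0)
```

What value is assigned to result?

Step 1: make_func(4) sets total = 4, then total = 4 + 14 = 18.
Step 2: Closures capture by reference, so add sees total = 18.
Step 3: f(0) returns 18 + 0 = 18

The answer is 18.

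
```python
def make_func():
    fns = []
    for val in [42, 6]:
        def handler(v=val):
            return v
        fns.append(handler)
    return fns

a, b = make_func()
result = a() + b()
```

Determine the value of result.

Step 1: Default argument v=val captures val at each iteration.
Step 2: a() returns 42 (captured at first iteration), b() returns 6 (captured at second).
Step 3: result = 42 + 6 = 48

The answer is 48.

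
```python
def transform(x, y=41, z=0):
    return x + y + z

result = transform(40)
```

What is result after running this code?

Step 1: transform(40) uses defaults y = 41, z = 0.
Step 2: Returns 40 + 41 + 0 = 81.
Step 3: result = 81

The answer is 81.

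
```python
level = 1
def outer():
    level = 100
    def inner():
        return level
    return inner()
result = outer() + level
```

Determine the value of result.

Step 1: Global level = 1. outer() shadows with level = 100.
Step 2: inner() returns enclosing level = 100. outer() = 100.
Step 3: result = 100 + global level (1) = 101

The answer is 101.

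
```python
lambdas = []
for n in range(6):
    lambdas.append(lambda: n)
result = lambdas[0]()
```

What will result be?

Step 1: The loop creates 6 lambdas, all referencing the same variable n.
Step 2: After the loop, n = 5 (final value).
Step 3: lambdas[0]() looks up n at call time and finds 5. This is the late binding gotcha. result = 5

The answer is 5.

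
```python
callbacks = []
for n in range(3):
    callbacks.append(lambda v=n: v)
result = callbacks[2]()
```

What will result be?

Step 1: Default argument v=n captures n's value at each iteration.
Step 2: callbacks[2] captured v = 2 when n was 2.
Step 3: result = 2

The answer is 2.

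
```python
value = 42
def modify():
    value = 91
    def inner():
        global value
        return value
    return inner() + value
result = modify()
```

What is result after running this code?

Step 1: Global value = 42. modify() shadows with local value = 91.
Step 2: inner() uses global keyword, so inner() returns global value = 42.
Step 3: modify() returns 42 + 91 = 133

The answer is 133.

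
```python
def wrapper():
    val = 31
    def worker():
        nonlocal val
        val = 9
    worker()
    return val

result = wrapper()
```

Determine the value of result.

Step 1: wrapper() sets val = 31.
Step 2: worker() uses nonlocal to reassign val = 9.
Step 3: result = 9

The answer is 9.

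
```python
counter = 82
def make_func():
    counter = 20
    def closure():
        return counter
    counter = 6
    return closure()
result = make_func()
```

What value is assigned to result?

Step 1: make_func() sets counter = 20, then later counter = 6.
Step 2: closure() is called after counter is reassigned to 6. Closures capture variables by reference, not by value.
Step 3: result = 6

The answer is 6.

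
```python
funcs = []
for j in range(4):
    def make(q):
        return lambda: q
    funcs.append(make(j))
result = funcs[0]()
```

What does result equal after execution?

Step 1: make(j) creates a new scope capturing q = j at call time.
Step 2: funcs[0] = make(0), so its lambda captures q = 0.
Step 3: result = 0 (closure factory fixes late binding)

The answer is 0.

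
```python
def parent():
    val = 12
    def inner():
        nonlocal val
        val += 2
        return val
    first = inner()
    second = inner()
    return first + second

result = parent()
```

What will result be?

Step 1: val starts at 12.
Step 2: First call: val = 12 + 2 = 14, returns 14.
Step 3: Second call: val = 14 + 2 = 16, returns 16.
Step 4: result = 14 + 16 = 30

The answer is 30.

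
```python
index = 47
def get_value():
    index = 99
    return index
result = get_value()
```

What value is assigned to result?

Step 1: Global index = 47.
Step 2: get_value() creates local index = 99, shadowing the global.
Step 3: Returns local index = 99. result = 99

The answer is 99.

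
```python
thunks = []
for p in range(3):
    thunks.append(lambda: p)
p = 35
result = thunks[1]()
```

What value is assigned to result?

Step 1: Lambdas capture the variable p by reference, not by value.
Step 2: After the loop, p is reassigned to 35.
Step 3: thunks[1]() looks up the current p = 35. result = 35

The answer is 35.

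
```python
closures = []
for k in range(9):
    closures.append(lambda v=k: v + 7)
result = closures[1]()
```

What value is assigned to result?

Step 1: Default argument v=k captures k's value at definition time.
Step 2: closures[1] was defined when k = 1, so v defaults to 1.
Step 3: result = 1 + 7 = 8 (default arg fixes the late binding issue)

The answer is 8.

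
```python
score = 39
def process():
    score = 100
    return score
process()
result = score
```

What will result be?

Step 1: score = 39 globally.
Step 2: process() creates a LOCAL score = 100 (no global keyword!).
Step 3: The global score is unchanged. result = 39

The answer is 39.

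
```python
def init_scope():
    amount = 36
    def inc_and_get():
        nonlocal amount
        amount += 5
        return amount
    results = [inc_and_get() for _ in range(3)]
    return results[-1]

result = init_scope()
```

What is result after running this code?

Step 1: amount = 36.
Step 2: Three calls to inc_and_get(), each adding 5.
Step 3: Last value = 36 + 5 * 3 = 51

The answer is 51.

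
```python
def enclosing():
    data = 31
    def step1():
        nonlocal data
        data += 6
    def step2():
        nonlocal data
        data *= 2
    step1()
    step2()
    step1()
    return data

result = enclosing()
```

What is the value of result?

Step 1: data = 31.
Step 2: step1(): data = 31 + 6 = 37.
Step 3: step2(): data = 37 * 2 = 74.
Step 4: step1(): data = 74 + 6 = 80. result = 80

The answer is 80.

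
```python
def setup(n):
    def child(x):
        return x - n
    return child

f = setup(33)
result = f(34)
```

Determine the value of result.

Step 1: setup(33) creates a closure capturing n = 33.
Step 2: f(34) computes 34 - 33 = 1.
Step 3: result = 1

The answer is 1.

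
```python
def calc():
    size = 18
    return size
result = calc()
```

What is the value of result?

Step 1: calc() defines size = 18 in its local scope.
Step 2: return size finds the local variable size = 18.
Step 3: result = 18

The answer is 18.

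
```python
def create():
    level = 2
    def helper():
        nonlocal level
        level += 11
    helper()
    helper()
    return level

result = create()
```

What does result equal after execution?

Step 1: level starts at 2.
Step 2: helper() is called 2 times, each adding 11.
Step 3: level = 2 + 11 * 2 = 24

The answer is 24.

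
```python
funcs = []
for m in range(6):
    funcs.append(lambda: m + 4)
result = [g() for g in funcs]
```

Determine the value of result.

Step 1: All lambdas capture m by reference. After the loop, m = 5.
Step 2: Each call returns 5 + 4 = 9.
Step 3: result = [9, 9, 9, 9, 9, 9]

The answer is [9, 9, 9, 9, 9, 9].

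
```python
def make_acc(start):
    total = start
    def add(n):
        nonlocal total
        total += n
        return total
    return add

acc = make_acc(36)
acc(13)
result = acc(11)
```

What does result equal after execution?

Step 1: make_acc(36) creates closure with total = 36.
Step 2: First acc(13): total = 36 + 13 = 49.
Step 3: Second acc(11): total = 49 + 11 = 60. result = 60

The answer is 60.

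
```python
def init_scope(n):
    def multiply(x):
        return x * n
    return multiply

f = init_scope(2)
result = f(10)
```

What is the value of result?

Step 1: init_scope(2) returns multiply closure with n = 2.
Step 2: f(10) computes 10 * 2 = 20.
Step 3: result = 20

The answer is 20.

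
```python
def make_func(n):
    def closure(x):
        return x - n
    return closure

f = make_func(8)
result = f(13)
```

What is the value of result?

Step 1: make_func(8) creates a closure capturing n = 8.
Step 2: f(13) computes 13 - 8 = 5.
Step 3: result = 5

The answer is 5.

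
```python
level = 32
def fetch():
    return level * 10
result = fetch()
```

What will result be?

Step 1: level = 32 is defined globally.
Step 2: fetch() looks up level from global scope = 32, then computes 32 * 10 = 320.
Step 3: result = 320

The answer is 320.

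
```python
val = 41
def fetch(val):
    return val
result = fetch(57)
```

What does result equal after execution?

Step 1: Global val = 41.
Step 2: fetch(57) takes parameter val = 57, which shadows the global.
Step 3: result = 57

The answer is 57.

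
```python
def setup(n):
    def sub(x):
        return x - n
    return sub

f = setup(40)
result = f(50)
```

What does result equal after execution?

Step 1: setup(40) creates a closure capturing n = 40.
Step 2: f(50) computes 50 - 40 = 10.
Step 3: result = 10

The answer is 10.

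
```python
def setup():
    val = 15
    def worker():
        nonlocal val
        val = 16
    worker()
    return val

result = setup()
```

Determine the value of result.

Step 1: setup() sets val = 15.
Step 2: worker() uses nonlocal to reassign val = 16.
Step 3: result = 16

The answer is 16.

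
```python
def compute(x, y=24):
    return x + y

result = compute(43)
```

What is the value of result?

Step 1: compute(43) uses default y = 24.
Step 2: Returns 43 + 24 = 67.
Step 3: result = 67

The answer is 67.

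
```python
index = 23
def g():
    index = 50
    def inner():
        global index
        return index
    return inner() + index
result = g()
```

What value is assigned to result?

Step 1: Global index = 23. g() shadows with local index = 50.
Step 2: inner() uses global keyword, so inner() returns global index = 23.
Step 3: g() returns 23 + 50 = 73

The answer is 73.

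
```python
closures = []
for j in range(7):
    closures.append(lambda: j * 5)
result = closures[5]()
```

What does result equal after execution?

Step 1: All lambdas reference the same variable j (late binding).
Step 2: After the loop, j = 6. Every lambda returns j * 5.
Step 3: closures[5]() = 6 * 5 = 30

The answer is 30.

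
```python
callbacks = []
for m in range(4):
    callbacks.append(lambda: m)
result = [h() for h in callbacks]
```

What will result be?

Step 1: All 4 lambdas share the same variable m.
Step 2: After the loop, m = 3.
Step 3: Each call returns 3. result = [3, 3, 3, 3]

The answer is [3, 3, 3, 3].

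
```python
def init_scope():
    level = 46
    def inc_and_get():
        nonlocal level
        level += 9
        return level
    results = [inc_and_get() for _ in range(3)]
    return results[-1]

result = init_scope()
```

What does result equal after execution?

Step 1: level = 46.
Step 2: Three calls to inc_and_get(), each adding 9.
Step 3: Last value = 46 + 9 * 3 = 73

The answer is 73.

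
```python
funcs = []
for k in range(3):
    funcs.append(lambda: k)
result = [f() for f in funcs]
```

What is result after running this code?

Step 1: All 3 lambdas share the same variable k.
Step 2: After the loop, k = 2.
Step 3: Each call returns 2. result = [2, 2, 2]

The answer is [2, 2, 2].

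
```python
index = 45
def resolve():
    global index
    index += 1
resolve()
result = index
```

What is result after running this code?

Step 1: index = 45 globally.
Step 2: resolve() modifies global index: index += 1 = 46.
Step 3: result = 46

The answer is 46.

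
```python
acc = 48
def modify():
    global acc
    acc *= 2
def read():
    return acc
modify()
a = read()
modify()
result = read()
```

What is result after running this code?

Step 1: acc = 48.
Step 2: First modify(): acc = 48 * 2 = 96.
Step 3: Second modify(): acc = 96 * 2 = 192.
Step 4: read() returns 192

The answer is 192.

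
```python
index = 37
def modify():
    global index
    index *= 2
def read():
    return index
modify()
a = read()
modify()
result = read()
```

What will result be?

Step 1: index = 37.
Step 2: First modify(): index = 37 * 2 = 74.
Step 3: Second modify(): index = 74 * 2 = 148.
Step 4: read() returns 148

The answer is 148.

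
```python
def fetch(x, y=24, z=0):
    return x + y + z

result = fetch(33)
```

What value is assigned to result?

Step 1: fetch(33) uses defaults y = 24, z = 0.
Step 2: Returns 33 + 24 + 0 = 57.
Step 3: result = 57

The answer is 57.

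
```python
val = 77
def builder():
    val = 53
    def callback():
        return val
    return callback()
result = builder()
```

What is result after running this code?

Step 1: val = 77 globally, but builder() defines val = 53 locally.
Step 2: callback() looks up val. Not in local scope, so checks enclosing scope (builder) and finds val = 53.
Step 3: result = 53

The answer is 53.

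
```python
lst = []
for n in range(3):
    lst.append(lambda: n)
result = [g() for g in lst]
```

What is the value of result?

Step 1: All 3 lambdas share the same variable n.
Step 2: After the loop, n = 2.
Step 3: Each call returns 2. result = [2, 2, 2]

The answer is [2, 2, 2].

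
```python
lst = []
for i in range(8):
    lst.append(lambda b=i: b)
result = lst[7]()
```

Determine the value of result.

Step 1: Default argument b=i captures i's value at each iteration.
Step 2: lst[7] captured b = 7 when i was 7.
Step 3: result = 7

The answer is 7.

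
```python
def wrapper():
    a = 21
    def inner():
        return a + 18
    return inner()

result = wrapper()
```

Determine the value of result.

Step 1: wrapper() defines a = 21.
Step 2: inner() reads a = 21 from enclosing scope, returns 21 + 18 = 39.
Step 3: result = 39

The answer is 39.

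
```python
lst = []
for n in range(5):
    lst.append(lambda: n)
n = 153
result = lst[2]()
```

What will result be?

Step 1: Lambdas capture the variable n by reference, not by value.
Step 2: After the loop, n is reassigned to 153.
Step 3: lst[2]() looks up the current n = 153. result = 153

The answer is 153.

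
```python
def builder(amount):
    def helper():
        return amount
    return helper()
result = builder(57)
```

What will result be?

Step 1: builder(57) binds parameter amount = 57.
Step 2: helper() looks up amount in enclosing scope and finds the parameter amount = 57.
Step 3: result = 57

The answer is 57.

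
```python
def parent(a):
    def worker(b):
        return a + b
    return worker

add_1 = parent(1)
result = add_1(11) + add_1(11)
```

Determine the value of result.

Step 1: add_1 captures a = 1.
Step 2: add_1(11) = 1 + 11 = 12, called twice.
Step 3: result = 12 + 12 = 24

The answer is 24.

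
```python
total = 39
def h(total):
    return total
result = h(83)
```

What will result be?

Step 1: Global total = 39.
Step 2: h(83) takes parameter total = 83, which shadows the global.
Step 3: result = 83

The answer is 83.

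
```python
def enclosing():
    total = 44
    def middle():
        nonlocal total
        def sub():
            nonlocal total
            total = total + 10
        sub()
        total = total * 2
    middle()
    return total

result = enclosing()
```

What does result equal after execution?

Step 1: total = 44.
Step 2: sub() adds 10: total = 44 + 10 = 54.
Step 3: middle() doubles: total = 54 * 2 = 108.
Step 4: result = 108

The answer is 108.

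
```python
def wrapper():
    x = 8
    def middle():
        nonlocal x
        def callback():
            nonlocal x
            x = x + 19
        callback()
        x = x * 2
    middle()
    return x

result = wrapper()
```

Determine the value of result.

Step 1: x = 8.
Step 2: callback() adds 19: x = 8 + 19 = 27.
Step 3: middle() doubles: x = 27 * 2 = 54.
Step 4: result = 54

The answer is 54.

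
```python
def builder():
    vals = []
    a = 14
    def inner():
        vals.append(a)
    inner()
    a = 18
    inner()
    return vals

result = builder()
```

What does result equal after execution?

Step 1: a = 14. inner() appends current a to vals.
Step 2: First inner(): appends 14. Then a = 18.
Step 3: Second inner(): appends 18 (closure sees updated a). result = [14, 18]

The answer is [14, 18].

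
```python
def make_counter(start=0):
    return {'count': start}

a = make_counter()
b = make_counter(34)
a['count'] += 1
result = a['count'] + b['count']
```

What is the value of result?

Step 1: make_counter() returns a new dict each call (immutable default 0).
Step 2: a = {'count': 0}, b = {'count': 34}.
Step 3: a['count'] += 1 = 1. result = 1 + 34 = 35

The answer is 35.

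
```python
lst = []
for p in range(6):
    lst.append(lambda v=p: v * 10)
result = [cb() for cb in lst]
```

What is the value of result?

Step 1: Default arg v=p captures p at each iteration.
Step 2: lst[k] has v defaulting to k, returns k * 10.
Step 3: result = [0, 10, 20, 30, 40, 50]

The answer is [0, 10, 20, 30, 40, 50].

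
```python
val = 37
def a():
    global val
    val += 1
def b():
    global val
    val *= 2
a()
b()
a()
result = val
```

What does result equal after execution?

Step 1: val = 37.
Step 2: a(): val = 37 + 1 = 38.
Step 3: b(): val = 38 * 2 = 76.
Step 4: a(): val = 76 + 1 = 77

The answer is 77.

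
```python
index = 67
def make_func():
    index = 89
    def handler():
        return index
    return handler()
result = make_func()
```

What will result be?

Step 1: index = 67 globally, but make_func() defines index = 89 locally.
Step 2: handler() looks up index. Not in local scope, so checks enclosing scope (make_func) and finds index = 89.
Step 3: result = 89

The answer is 89.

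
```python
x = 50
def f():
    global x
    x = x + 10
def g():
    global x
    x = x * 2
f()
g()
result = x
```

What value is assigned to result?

Step 1: x = 50.
Step 2: f() adds 10: x = 50 + 10 = 60.
Step 3: g() doubles: x = 60 * 2 = 120.
Step 4: result = 120

The answer is 120.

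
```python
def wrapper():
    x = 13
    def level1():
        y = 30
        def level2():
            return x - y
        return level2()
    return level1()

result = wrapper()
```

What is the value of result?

Step 1: x = 13 in wrapper. y = 30 in level1.
Step 2: level2() reads x = 13 and y = 30 from enclosing scopes.
Step 3: result = 13 - 30 = -17

The answer is -17.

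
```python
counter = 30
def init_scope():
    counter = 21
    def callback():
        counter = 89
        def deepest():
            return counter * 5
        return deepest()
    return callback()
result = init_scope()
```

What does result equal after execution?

Step 1: deepest() looks up counter through LEGB: not local, finds counter = 89 in enclosing callback().
Step 2: Returns 89 * 5 = 445.
Step 3: result = 445

The answer is 445.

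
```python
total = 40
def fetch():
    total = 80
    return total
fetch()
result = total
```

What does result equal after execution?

Step 1: total = 40 globally.
Step 2: fetch() creates a LOCAL total = 80 (no global keyword!).
Step 3: The global total is unchanged. result = 40

The answer is 40.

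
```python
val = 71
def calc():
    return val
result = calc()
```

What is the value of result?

Step 1: val = 71 is defined in the global scope.
Step 2: calc() looks up val. No local val exists, so Python checks the global scope via LEGB rule and finds val = 71.
Step 3: result = 71

The answer is 71.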